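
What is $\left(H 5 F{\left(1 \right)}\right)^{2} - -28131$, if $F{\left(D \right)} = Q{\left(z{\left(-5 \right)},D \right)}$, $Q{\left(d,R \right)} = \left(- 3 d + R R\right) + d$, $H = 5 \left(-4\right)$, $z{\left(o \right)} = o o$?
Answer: $24038131$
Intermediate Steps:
$z{\left(o \right)} = o^{2}$
$H = -20$
$Q{\left(d,R \right)} = R^{2} - 2 d$ ($Q{\left(d,R \right)} = \left(- 3 d + R^{2}\right) + d = \left(R^{2} - 3 d\right) + d = R^{2} - 2 d$)
$F{\left(D \right)} = -50 + D^{2}$ ($F{\left(D \right)} = D^{2} - 2 \left(-5\right)^{2} = D^{2} - 50 = -50 + D^{2}$)
$\left(H 5 F{\left(1 \right)}\right)^{2} - -28131 = \left(\left(-20\right) 5 \left(-50 + 1^{2}\right)\right)^{2} - -28131 = \left(- 100 \left(-50 + 1\right)\right)^{2} + 28131 = \left(\left(-100\right) \left(-49\right)\right)^{2} + 28131 = 4900^{2} + 28131 = 24010000 + 28131 = 24038131$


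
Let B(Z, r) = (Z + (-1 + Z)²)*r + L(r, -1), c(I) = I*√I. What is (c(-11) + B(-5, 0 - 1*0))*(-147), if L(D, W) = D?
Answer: 1617*I*√11 ≈ 5363.0*I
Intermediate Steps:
c(I) = I^(3/2)
B(Z, r) = r + r*(Z + (-1 + Z)²) (B(Z, r) = (Z + (-1 + Z)²)*r + r = r*(Z + (-1 + Z)²) + r = r + r*(Z + (-1 + Z)²))
(c(-11) + B(-5, 0 - 1*0))*(-147) = ((-11)^(3/2) + (0 - 1*0)*(2 + (-5)² - 1*(-5)))*(-147) = (-11*I*√11 + (0 + 0)*(2 + 25 + 5))*(-147) = (-11*I*√11 + 0*32)*(-147) = (-11*I*√11 + 0)*(-147) = -11*I*√11*(-147) = 1617*I*√11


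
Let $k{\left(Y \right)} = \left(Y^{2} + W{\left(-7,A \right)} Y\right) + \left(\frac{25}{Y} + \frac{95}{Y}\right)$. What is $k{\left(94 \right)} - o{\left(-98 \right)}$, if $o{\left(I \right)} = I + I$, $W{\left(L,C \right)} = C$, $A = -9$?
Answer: $\frac{384802}{47} \approx 8187.3$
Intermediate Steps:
$k{\left(Y \right)} = Y^{2} - 9 Y + \frac{120}{Y}$ ($k{\left(Y \right)} = \left(Y^{2} - 9 Y\right) + \left(\frac{25}{Y} + \frac{95}{Y}\right) = \left(Y^{2} - 9 Y\right) + \frac{120}{Y} = Y^{2} - 9 Y + \frac{120}{Y}$)
$o{\left(I \right)} = 2 I$
$k{\left(94 \right)} - o{\left(-98 \right)} = \frac{120 + 94^{2} \left(-9 + 94\right)}{94} - 2 \left(-98\right) = \frac{120 + 8836 \cdot 85}{94} - -196 = \frac{120 + 751060}{94} + 196 = \frac{1}{94} \cdot 751180 + 196 = \frac{375590}{47} + 196 = \frac{384802}{47}$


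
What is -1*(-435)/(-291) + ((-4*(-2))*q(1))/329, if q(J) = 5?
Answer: -43825/31913 ≈ -1.3733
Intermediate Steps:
-1*(-435)/(-291) + ((-4*(-2))*q(1))/329 = -1*(-435)/(-291) + (-4*(-2)*5)/329 = 435*(-1/291) + (8*5)*(1/329) = -145/97 + 40*(1/329) = -145/97 + 40/329 = -43825/31913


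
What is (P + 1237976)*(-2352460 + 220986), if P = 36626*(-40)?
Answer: 483981012336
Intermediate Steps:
P = -1465040
(P + 1237976)*(-2352460 + 220986) = (-1465040 + 1237976)*(-2352460 + 220986) = -227064*(-2131474) = 483981012336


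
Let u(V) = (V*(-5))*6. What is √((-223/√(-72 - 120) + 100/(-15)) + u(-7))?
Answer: √(29280 + 1338*I*√3)/12 ≈ 14.271 + 0.56387*I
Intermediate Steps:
u(V) = -30*V (u(V) = -5*V*6 = -30*V)
√((-223/√(-72 - 120) + 100/(-15)) + u(-7)) = √((-223/√(-72 - 120) + 100/(-15)) - 30*(-7)) = √((-223*(-I*√3/24) + 100*(-1/15)) + 210) = √((-223*(-I*√3/24) - 20/3) + 210) = √((-(-223)*I*√3/24 - 20/3) + 210) = √((223*I*√3/24 - 20/3) + 210) = √((-20/3 + 223*I*√3/24) + 210) = √(610/3 + 223*I*√3/24)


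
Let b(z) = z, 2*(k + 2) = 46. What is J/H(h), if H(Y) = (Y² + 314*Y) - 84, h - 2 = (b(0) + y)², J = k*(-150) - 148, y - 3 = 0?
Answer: -3298/3491 ≈ -0.94471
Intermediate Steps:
k = 21 (k = -2 + (½)*46 = -2 + 23 = 21)
y = 3 (y = 3 + 0 = 3)
J = -3298 (J = 21*(-150) - 148 = -3150 - 148 = -3298)
h = 11 (h = 2 + (0 + 3)² = 2 + 3² = 2 + 9 = 11)
H(Y) = -84 + Y² + 314*Y
J/H(h) = -3298/(-84 + 11² + 314*11) = -3298/(-84 + 121 + 3454) = -3298/3491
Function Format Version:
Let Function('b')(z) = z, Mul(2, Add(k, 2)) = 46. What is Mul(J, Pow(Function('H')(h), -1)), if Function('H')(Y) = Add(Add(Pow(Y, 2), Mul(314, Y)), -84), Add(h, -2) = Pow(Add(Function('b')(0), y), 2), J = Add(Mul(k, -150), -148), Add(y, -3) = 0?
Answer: Rational(-3298, 3491) ≈ -0.94471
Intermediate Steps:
k = 21 (k = Add(-2, Mul(Rational(1, 2), 46)) = Add(-2, 23) = 21)
y = 3 (y = Add(3, 0) = 3)
J = -3298 (J = Add(Mul(21, -150), -148) = Add(-3150, -148) = -3298)
h = 11 (h = Add(2, Pow(Add(0, 3), 2)) = Add(2, Pow(3, 2)) = Add(2, 9) = 11)
Function('H')(Y) = Add(-84, Pow(Y, 2), Mul(314, Y))
Mul(J, Pow(Function('H')(h), -1)) = Mul(-3298, Pow(Add(-84, Pow(11, 2), Mul(314, 11)), -1)) = Mul(-3298, Pow(Add(-84, 121, 3454), -1)) = Mul(-3298, Pow(3491, -1)) = Mul(-3298, Rational(1, 3491)) = Rational(-3298, 3491)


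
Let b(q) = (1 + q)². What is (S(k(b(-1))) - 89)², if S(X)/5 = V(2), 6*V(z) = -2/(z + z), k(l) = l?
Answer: 1151329/144 ≈ 7995.3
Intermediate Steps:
V(z) = -1/(6*z) (V(z) = (-2/(z + z))/6 = (-2*1/(2*z))/6 = (-1/z)/6 = -1/(6*z))
S(X) = -5/12 (S(X) = 5*(-⅙/2) = 5*(-⅙*½) = 5*(-1/12) = -5/12)
(S(k(b(-1))) - 89)² = (-5/12 - 89)² = (-1073/12)² = 1151329/144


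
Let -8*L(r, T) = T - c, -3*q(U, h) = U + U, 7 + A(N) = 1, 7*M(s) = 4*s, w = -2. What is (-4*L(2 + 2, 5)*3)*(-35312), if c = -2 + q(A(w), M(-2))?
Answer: -158904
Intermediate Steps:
M(s) = 4*s/7 (M(s) = (4*s)/7 = 4*s/7)
A(N) = -6 (A(N) = -7 + 1 = -6)
q(U, h) = -2*U/3 (q(U, h) = -(U + U)/3 = -2*U/3)
c = 2 (c = -2 - ⅔*(-6) = -2 + 4 = 2)
L(r, T) = ¼ - T/8 (L(r, T) = -(T - 1*2)/8 = -(T - 2)/8 = -(-2 + T)/8 = ¼ - T/8)
(-4*L(2 + 2, 5)*3)*(-35312) = (-4*(¼ - ⅛*5)*3)*(-35312) = (-4*(¼ - 5/8)*3)*(-35312) = (-4*(-3/8)*3)*(-35312) = ((3/2)*3)*(-35312) = (9/2)*(-35312) = -158904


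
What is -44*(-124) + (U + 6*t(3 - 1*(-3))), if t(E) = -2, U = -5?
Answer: 5439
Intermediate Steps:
-44*(-124) + (U + 6*t(3 - 1*(-3))) = -44*(-124) + (-5 + 6*(-2)) = 5456 + (-5 - 12) = 5456 - 17 = 5439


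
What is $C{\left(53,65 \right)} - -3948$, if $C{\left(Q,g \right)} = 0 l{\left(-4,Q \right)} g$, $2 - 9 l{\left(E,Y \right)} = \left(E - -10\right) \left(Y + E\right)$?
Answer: $3948$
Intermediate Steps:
$l{\left(E,Y \right)} = \frac{2}{9} - \frac{\left(10 + E\right) \left(E + Y\right)}{9}$ ($l{\left(E,Y \right)} = \frac{2}{9} - \frac{\left(E - -10\right) \left(Y + E\right)}{9} = \frac{2}{9} - \frac{\left(E + 10\right) \left(E + Y\right)}{9} = \frac{2}{9} - \frac{\left(10 + E\right) \left(E + Y\right)}{9}$)
$C{\left(Q,g \right)} = 0$ ($C{\left(Q,g \right)} = 0 \left(\frac{2}{9} - - \frac{40}{9} - \frac{10 Q}{9} - \frac{\left(-4\right)^{2}}{9} - - \frac{4 Q}{9}\right) g = 0 \left(\frac{2}{9} + \frac{40}{9} - \frac{10 Q}{9} - \frac{16}{9} + \frac{4 Q}{9}\right) g = 0 \left(\frac{26}{9} - \frac{2 Q}{3}\right) g = 0 g = 0$)
$C{\left(53,65 \right)} - -3948 = 0 - -3948 = 0 + 3948 = 3948$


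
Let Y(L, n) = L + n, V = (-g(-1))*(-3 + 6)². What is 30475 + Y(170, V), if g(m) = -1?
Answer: 30654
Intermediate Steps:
V = 9 (V = (-1*(-1))*(-3 + 6)² = 1*3² = 1*9 = 9)
30475 + Y(170, V) = 30475 + (170 + 9) = 30475 + 179 = 30654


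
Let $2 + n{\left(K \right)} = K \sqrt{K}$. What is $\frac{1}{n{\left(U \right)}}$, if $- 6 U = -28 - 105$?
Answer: $\frac{432}{2351773} + \frac{798 \sqrt{798}}{2351773} \approx 0.0097691$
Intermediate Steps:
$U = \frac{133}{6}$ ($U = - \frac{-28 - 105}{6} = \left(- \frac{1}{6}\right) \left(-133\right) = \frac{133}{6} \approx 22.167$)
$n{\left(K \right)} = -2 + K^{\frac{3}{2}}$ ($n{\left(K \right)} = -2 + K \sqrt{K} = -2 + K^{\frac{3}{2}}$)
$\frac{1}{n{\left(U \right)}} = \frac{1}{-2 + \left(\frac{133}{6}\right)^{\frac{3}{2}}} = \frac{1}{-2 + \frac{133 \sqrt{798}}{36}}$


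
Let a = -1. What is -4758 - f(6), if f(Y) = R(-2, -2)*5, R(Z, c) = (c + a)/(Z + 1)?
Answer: -4773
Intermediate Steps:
R(Z, c) = (-1 + c)/(1 + Z) (R(Z, c) = (c - 1)/(Z + 1) = (-1 + c)/(1 + Z))
f(Y) = 15 (f(Y) = ((-1 - 2)/(1 - 2))*5 = (-3/(-1))*5 = -1*(-3)*5 = 3*5 = 15)
-4758 - f(6) = -4758 - 1*15 = -4758 - 15 = -4773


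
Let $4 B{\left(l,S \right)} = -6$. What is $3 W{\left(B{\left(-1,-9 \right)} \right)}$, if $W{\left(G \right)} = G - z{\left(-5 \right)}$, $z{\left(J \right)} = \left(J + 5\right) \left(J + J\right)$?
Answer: $- \frac{9}{2} \approx -4.5$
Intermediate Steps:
$B{\left(l,S \right)} = - \frac{3}{2}$ ($B{\left(l,S \right)} = \frac{1}{4} \left(-6\right) = - \frac{3}{2}$)
$z{\left(J \right)} = 2 J \left(5 + J\right)$ ($z{\left(J \right)} = \left(5 + J\right) 2 J = 2 J \left(5 + J\right)$)
$W{\left(G \right)} = G$ ($W{\left(G \right)} = G - 2 \left(-5\right) \left(5 - 5\right) = G - 2 \left(-5\right) 0 = G - 0 = G + 0 = G$)
$3 W{\left(B{\left(-1,-9 \right)} \right)} = 3 \left(- \frac{3}{2}\right) = - \frac{9}{2}$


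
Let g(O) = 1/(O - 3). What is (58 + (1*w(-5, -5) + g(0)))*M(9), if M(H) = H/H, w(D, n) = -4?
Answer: 161/3 ≈ 53.667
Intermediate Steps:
M(H) = 1
g(O) = 1/(-3 + O)
(58 + (1*w(-5, -5) + g(0)))*M(9) = (58 + (1*(-4) + 1/(-3 + 0)))*1 = (58 + (-4 + 1/(-3)))*1 = (58 + (-4 - ⅓))*1 = (58 - 13/3)*1 = (161/3)*1 = 161/3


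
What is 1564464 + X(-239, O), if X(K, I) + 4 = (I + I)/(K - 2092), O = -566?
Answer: 3646757392/2331 ≈ 1.5645e+6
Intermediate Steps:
X(K, I) = -4 + 2*I/(-2092 + K) (X(K, I) = -4 + (I + I)/(K - 2092) = -4 + (2*I)/(-2092 + K) = -4 + 2*I/(-2092 + K))
1564464 + X(-239, O) = 1564464 + 2*(4184 - 566 - 2*(-239))/(-2092 - 239) = 1564464 + 2*(4184 - 566 + 478)/(-2331) = 1564464 + 2*(-1/2331)*4096 = 1564464 - 8192/2331 = 3646757392/2331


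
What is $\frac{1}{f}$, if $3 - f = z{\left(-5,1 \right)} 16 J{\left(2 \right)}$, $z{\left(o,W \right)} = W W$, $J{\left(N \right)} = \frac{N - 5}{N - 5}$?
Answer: $- \frac{1}{13} \approx -0.076923$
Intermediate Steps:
$J{\left(N \right)} = 1$ ($J{\left(N \right)} = \frac{-5 + N}{-5 + N} = 1$)
$z{\left(o,W \right)} = W^{2}$
$f = -13$ ($f = 3 - 1^{2} \cdot 16 \cdot 1 = 3 - 1 \cdot 16 \cdot 1 = 3 - 16 \cdot 1 = 3 - 16 = -13$)
$\frac{1}{f} = \frac{1}{-13} = - \frac{1}{13}$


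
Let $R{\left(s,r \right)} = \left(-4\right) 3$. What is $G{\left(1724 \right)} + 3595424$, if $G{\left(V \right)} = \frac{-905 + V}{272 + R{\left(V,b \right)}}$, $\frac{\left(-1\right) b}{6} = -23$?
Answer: $\frac{71908543}{20} \approx 3.5954 \cdot 10^{6}$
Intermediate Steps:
$b = 138$ ($b = \left(-6\right) \left(-23\right) = 138$)
$R{\left(s,r \right)} = -12$
$G{\left(V \right)} = - \frac{181}{52} + \frac{V}{260}$ ($G{\left(V \right)} = \frac{-905 + V}{272 - 12} = \frac{-905 + V}{260} = \left(-905 + V\right) \frac{1}{260} = - \frac{181}{52} + \frac{V}{260}$)
$G{\left(1724 \right)} + 3595424 = \left(- \frac{181}{52} + \frac{1}{260} \cdot 1724\right) + 3595424 = \left(- \frac{181}{52} + \frac{431}{65}\right) + 3595424 = \frac{63}{20} + 3595424 = \frac{71908543}{20}$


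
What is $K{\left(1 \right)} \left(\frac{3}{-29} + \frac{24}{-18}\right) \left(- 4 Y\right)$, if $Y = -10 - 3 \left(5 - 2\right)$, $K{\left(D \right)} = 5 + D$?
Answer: $- \frac{19000}{29} \approx -655.17$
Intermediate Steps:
$Y = -19$ ($Y = -10 - 3 \cdot 3 = -10 - 9 = -19$)
$K{\left(1 \right)} \left(\frac{3}{-29} + \frac{24}{-18}\right) \left(- 4 Y\right) = \left(5 + 1\right) \left(\frac{3}{-29} + \frac{24}{-18}\right) \left(\left(-4\right) \left(-19\right)\right) = 6 \left(3 \left(- \frac{1}{29}\right) + 24 \left(- \frac{1}{18}\right)\right) 76 = 6 \left(- \frac{3}{29} - \frac{4}{3}\right) 76 = 6 \left(- \frac{125}{87}\right) 76 = \left(- \frac{250}{29}\right) 76 = - \frac{19000}{29}$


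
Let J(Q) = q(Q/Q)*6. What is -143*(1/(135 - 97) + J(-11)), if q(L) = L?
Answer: -32747/38 ≈ -861.76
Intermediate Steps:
J(Q) = 6 (J(Q) = (Q/Q)*6 = 1*6 = 6)
-143*(1/(135 - 97) + J(-11)) = -143*(1/(135 - 97) + 6) = -143*(1/38 + 6) = -143*229/38 = -32747/38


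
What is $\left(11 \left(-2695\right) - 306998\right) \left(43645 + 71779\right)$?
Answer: $-38856681632$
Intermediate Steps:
$\left(11 \left(-2695\right) - 306998\right) \left(43645 + 71779\right) = \left(-29645 - 306998\right) 115424 = \left(-336643\right) 115424 = -38856681632$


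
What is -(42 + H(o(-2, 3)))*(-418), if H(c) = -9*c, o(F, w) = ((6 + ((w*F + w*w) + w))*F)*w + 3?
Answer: 277134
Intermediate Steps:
o(F, w) = 3 + F*w*(6 + w + w² + F*w) (o(F, w) = ((6 + ((F*w + w²) + w))*F)*w + 3 = ((6 + ((w² + F*w) + w))*F)*w + 3 = ((6 + (w + w² + F*w))*F)*w + 3 = ((6 + w + w² + F*w)*F)*w + 3 = (F*(6 + w + w² + F*w))*w + 3 = F*w*(6 + w + w² + F*w) + 3 = 3 + F*w*(6 + w + w² + F*w))
-(42 + H(o(-2, 3)))*(-418) = -(42 - 9*(3 - 2*3² - 2*3³ + (-2)²*3² + 6*(-2)*3))*(-418) = -(42 - 9*(3 - 2*9 - 2*27 + 4*9 - 36))*(-418) = -(42 - 9*(3 - 18 - 54 + 36 - 36))*(-418) = -(42 - 9*(-69))*(-418) = -(42 + 621)*(-418) = -1*663*(-418) = -663*(-418) = 277134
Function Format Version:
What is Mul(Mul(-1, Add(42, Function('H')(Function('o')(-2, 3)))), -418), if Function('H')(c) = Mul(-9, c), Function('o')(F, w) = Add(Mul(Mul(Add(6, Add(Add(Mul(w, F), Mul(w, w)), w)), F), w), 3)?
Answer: 277134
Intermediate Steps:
Function('o')(F, w) = Add(3, Mul(F, w, Add(6, w, Pow(w, 2), Mul(F, w)))) (Function('o')(F, w) = Add(Mul(Mul(Add(6, Add(Add(Mul(F, w), Pow(w, 2)), w)), F), w), 3) = Add(Mul(Mul(Add(6, Add(Add(Pow(w, 2), Mul(F, w)), w)), F), w), 3) = Add(Mul(Mul(Add(6, Add(w, Pow(w, 2), Mul(F, w))), F), w), 3) = Add(Mul(Mul(Add(6, w, Pow(w, 2), Mul(F, w)), F), w), 3) = Add(Mul(Mul(F, Add(6, w, Pow(w, 2), Mul(F, w))), w), 3) = Add(Mul(F, w, Add(6, w, Pow(w, 2), Mul(F, w))), 3) = Add(3, Mul(F, w, Add(6, w, Pow(w, 2), Mul(F, w)))))
Mul(Mul(-1, Add(42, Function('H')(Function('o')(-2, 3)))), -418) = Mul(Mul(-1, Add(42, Mul(-9, Add(3, Mul(-2, Pow(3, 2)), Mul(-2, Pow(3, 3)), Mul(Pow(-2, 2), Pow(3, 2)), Mul(6, -2, 3))))), -418) = Mul(Mul(-1, Add(42, Mul(-9, Add(3, Mul(-2, 9), Mul(-2, 27), Mul(4, 9), -36)))), -418) = Mul(Mul(-1, Add(42, Mul(-9, Add(3, -18, -54, 36, -36)))), -418) = Mul(Mul(-1, Add(42, Mul(-9, -69))), -418) = Mul(Mul(-1, Add(42, 621)), -418) = Mul(Mul(-1, 663), -418) = Mul(-663, -418) = 277134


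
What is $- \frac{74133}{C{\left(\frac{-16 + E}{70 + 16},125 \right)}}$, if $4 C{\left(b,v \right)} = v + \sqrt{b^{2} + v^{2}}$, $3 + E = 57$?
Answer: $\frac{68535958500}{361} - \frac{12750876 \sqrt{28890986}}{361} \approx -1186.1$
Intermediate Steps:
$E = 54$ ($E = -3 + 57 = 54$)
$C{\left(b,v \right)} = \frac{v}{4} + \frac{\sqrt{b^{2} + v^{2}}}{4}$ ($C{\left(b,v \right)} = \frac{v + \sqrt{b^{2} + v^{2}}}{4} = \frac{v}{4} + \frac{\sqrt{b^{2} + v^{2}}}{4}$)
$- \frac{74133}{C{\left(\frac{-16 + E}{70 + 16},125 \right)}} = - \frac{74133}{\frac{1}{4} \cdot 125 + \frac{\sqrt{\left(\frac{-16 + 54}{70 + 16}\right)^{2} + 125^{2}}}{4}} = - \frac{74133}{\frac{125}{4} + \frac{\sqrt{\left(\frac{38}{86}\right)^{2} + 15625}}{4}} = - \frac{74133}{\frac{125}{4} + \frac{\sqrt{\left(38 \cdot \frac{1}{86}\right)^{2} + 15625}}{4}} = - \frac{74133}{\frac{125}{4} + \frac{\sqrt{\left(\frac{19}{43}\right)^{2} + 15625}}{4}} = - \frac{74133}{\frac{125}{4} + \frac{\sqrt{\frac{361}{1849} + 15625}}{4}} = - \frac{74133}{\frac{125}{4} + \frac{\sqrt{\frac{28890986}{1849}}}{4}} = - \frac{74133}{\frac{125}{4} + \frac{\frac{1}{43} \sqrt{28890986}}{4}} = - \frac{74133}{\frac{125}{4} + \frac{\sqrt{28890986}}{172}}$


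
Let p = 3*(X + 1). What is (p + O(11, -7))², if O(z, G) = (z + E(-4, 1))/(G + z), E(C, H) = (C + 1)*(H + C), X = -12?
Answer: 784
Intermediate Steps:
E(C, H) = (1 + C)*(C + H)
O(z, G) = (9 + z)/(G + z) (O(z, G) = (z + (-4 + 1 + (-4)² - 4*1))/(G + z) = (z + (-4 + 1 + 16 - 4))/(G + z) = (z + 9)/(G + z) = (9 + z)/(G + z))
p = -33 (p = 3*(-12 + 1) = 3*(-11) = -33)
(p + O(11, -7))² = (-33 + (9 + 11)/(-7 + 11))² = (-33 + 20/4)² = (-33 + (¼)*20)² = (-33 + 5)² = (-28)² = 784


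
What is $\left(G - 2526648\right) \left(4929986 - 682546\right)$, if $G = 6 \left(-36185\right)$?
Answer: $-11653947479520$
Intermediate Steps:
$G = -217110$
$\left(G - 2526648\right) \left(4929986 - 682546\right) = \left(-217110 - 2526648\right) \left(4929986 - 682546\right) = \left(-2743758\right) 4247440 = -11653947479520$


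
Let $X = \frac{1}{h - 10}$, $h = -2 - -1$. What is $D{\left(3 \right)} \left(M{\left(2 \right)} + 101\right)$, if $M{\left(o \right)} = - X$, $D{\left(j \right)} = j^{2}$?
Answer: $\frac{10008}{11} \approx 909.82$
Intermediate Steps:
$h = -1$ ($h = -2 + 1 = -1$)
$X = - \frac{1}{11}$ ($X = \frac{1}{-1 - 10} = \frac{1}{-11} = - \frac{1}{11} \approx -0.090909$)
$M{\left(o \right)} = \frac{1}{11}$ ($M{\left(o \right)} = \left(-1\right) \left(- \frac{1}{11}\right) = \frac{1}{11}$)
$D{\left(3 \right)} \left(M{\left(2 \right)} + 101\right) = 3^{2} \left(\frac{1}{11} + 101\right) = 9 \cdot \frac{1112}{11} = \frac{10008}{11}$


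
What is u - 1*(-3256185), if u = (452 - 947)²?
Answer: 3501210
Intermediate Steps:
u = 245025 (u = (-495)² = 245025)
u - 1*(-3256185) = 245025 - 1*(-3256185) = 245025 + 3256185 = 3501210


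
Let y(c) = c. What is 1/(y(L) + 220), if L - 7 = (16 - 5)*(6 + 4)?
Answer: 1/337 ≈ 0.0029674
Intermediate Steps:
L = 117 (L = 7 + (16 - 5)*(6 + 4) = 7 + 11*10 = 7 + 110 = 117)
1/(y(L) + 220) = 1/(117 + 220) = 1/337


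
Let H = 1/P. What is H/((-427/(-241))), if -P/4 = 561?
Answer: -241/958188 ≈ -0.00025152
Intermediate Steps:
P = -2244 (P = -4*561 = -2244)
H = -1/2244 (H = 1/(-2244) = -1/2244 ≈ -0.00044563)
H/((-427/(-241))) = -1/(2244*((-427/(-241)))) = -1/(2244*((-427*(-1/241)))) = -1/(2244*427/241) = -1/2244*241/427 = -241/958188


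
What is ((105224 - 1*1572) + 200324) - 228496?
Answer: 75480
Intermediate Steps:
((105224 - 1*1572) + 200324) - 228496 = ((105224 - 1572) + 200324) - 228496 = (103652 + 200324) - 228496 = 303976 - 228496 = 75480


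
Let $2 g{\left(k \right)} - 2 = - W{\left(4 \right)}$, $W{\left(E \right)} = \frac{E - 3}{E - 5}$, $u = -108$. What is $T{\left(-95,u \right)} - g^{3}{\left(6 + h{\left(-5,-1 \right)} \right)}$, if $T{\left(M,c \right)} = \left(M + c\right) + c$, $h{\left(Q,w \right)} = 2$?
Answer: $- \frac{2515}{8} \approx -314.38$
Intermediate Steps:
$W{\left(E \right)} = \frac{-3 + E}{-5 + E}$
$g{\left(k \right)} = \frac{3}{2}$ ($g{\left(k \right)} = 1 + \frac{\left(-1\right) \frac{-3 + 4}{-5 + 4}}{2} = 1 + \frac{\left(-1\right) \frac{1}{-1} \cdot 1}{2} = 1 + \frac{\left(-1\right) \left(\left(-1\right) 1\right)}{2} = 1 + \frac{\left(-1\right) \left(-1\right)}{2} = 1 + \frac{1}{2} \cdot 1 = 1 + \frac{1}{2} = \frac{3}{2}$)
$T{\left(M,c \right)} = M + 2 c$
$T{\left(-95,u \right)} - g^{3}{\left(6 + h{\left(-5,-1 \right)} \right)} = \left(-95 + 2 \left(-108\right)\right) - \left(\frac{3}{2}\right)^{3} = \left(-95 - 216\right) - \frac{27}{8} = -311 - \frac{27}{8} = - \frac{2515}{8}$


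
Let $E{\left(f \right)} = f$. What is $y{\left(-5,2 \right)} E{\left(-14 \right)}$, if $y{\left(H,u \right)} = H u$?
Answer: $140$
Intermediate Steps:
$y{\left(-5,2 \right)} E{\left(-14 \right)} = \left(-5\right) 2 \left(-14\right) = \left(-10\right) \left(-14\right) = 140$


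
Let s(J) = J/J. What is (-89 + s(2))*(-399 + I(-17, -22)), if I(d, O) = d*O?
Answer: 2200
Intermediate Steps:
s(J) = 1
I(d, O) = O*d
(-89 + s(2))*(-399 + I(-17, -22)) = (-89 + 1)*(-399 - 22*(-17)) = -88*(-399 + 374) = -88*(-25) = 2200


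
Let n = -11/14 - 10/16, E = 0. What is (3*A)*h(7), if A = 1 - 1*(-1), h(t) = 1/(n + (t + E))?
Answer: 336/313 ≈ 1.0735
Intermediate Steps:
n = -79/56 (n = -11*1/14 - 10*1/16 = -11/14 - 5/8 = -79/56 ≈ -1.4107)
h(t) = 1/(-79/56 + t) (h(t) = 1/(-79/56 + (t + 0)) = 1/(-79/56 + t))
A = 2 (A = 1 + 1 = 2)
(3*A)*h(7) = (3*2)*(56/(-79 + 56*7)) = 6*(56/(-79 + 392)) = 6*(56/313) = 336/313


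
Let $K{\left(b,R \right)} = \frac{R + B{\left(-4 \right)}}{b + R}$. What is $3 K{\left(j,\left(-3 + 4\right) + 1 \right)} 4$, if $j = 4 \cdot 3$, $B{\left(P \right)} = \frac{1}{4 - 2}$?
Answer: $\frac{15}{7} \approx 2.1429$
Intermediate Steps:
$B{\left(P \right)} = \frac{1}{2}$
$j = 12$
$K{\left(b,R \right)} = \frac{\frac{1}{2} + R}{R + b}$ ($K{\left(b,R \right)} = \frac{R + \frac{1}{2}}{b + R} = \frac{\frac{1}{2} + R}{R + b}$)
$3 K{\left(j,\left(-3 + 4\right) + 1 \right)} 4 = 3 \frac{\frac{1}{2} + \left(\left(-3 + 4\right) + 1\right)}{\left(\left(-3 + 4\right) + 1\right) + 12} \cdot 4 = 3 \frac{\frac{1}{2} + \left(1 + 1\right)}{\left(1 + 1\right) + 12} \cdot 4 = 3 \frac{\frac{1}{2} + 2}{2 + 12} \cdot 4 = 3 \cdot \frac{1}{14} \cdot \frac{5}{2} \cdot 4 = 3 \cdot \frac{5}{28} \cdot 4 = \frac{15}{28} \cdot 4 = \frac{15}{7}$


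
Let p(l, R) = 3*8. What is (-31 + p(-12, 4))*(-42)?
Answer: 294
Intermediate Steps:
p(l, R) = 24
(-31 + p(-12, 4))*(-42) = (-31 + 24)*(-42) = -7*(-42) = 294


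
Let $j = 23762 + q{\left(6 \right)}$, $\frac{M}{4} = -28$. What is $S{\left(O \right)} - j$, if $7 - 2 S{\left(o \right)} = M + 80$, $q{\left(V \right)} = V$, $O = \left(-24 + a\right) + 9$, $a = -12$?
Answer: $- \frac{47497}{2} \approx -23749.0$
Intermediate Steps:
$M = -112$ ($M = 4 \left(-28\right) = -112$)
$O = -27$ ($O = \left(-24 - 12\right) + 9 = -36 + 9 = -27$)
$S{\left(o \right)} = \frac{39}{2}$ ($S{\left(o \right)} = \frac{7}{2} - \frac{-112 + 80}{2} = \frac{7}{2} - -16 = \frac{7}{2} + 16 = \frac{39}{2}$)
$j = 23768$ ($j = 23762 + 6 = 23768$)
$S{\left(O \right)} - j = \frac{39}{2} - 23768 = - \frac{47497}{2}$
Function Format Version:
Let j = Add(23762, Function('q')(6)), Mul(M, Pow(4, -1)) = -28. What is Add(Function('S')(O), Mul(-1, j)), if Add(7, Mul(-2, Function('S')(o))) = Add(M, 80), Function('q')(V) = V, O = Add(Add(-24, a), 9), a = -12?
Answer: Rational(-47497, 2) ≈ -23749.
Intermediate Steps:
M = -112 (M = Mul(4, -28) = -112)
O = -27 (O = Add(Add(-24, -12), 9) = Add(-36, 9) = -27)
Function('S')(o) = Rational(39, 2) (Function('S')(o) = Add(Rational(7, 2), Mul(Rational(-1, 2), Add(-112, 80))) = Add(Rational(7, 2), Mul(Rational(-1, 2), -32)) = Add(Rational(7, 2), 16) = Rational(39, 2))
j = 23768 (j = Add(23762, 6) = 23768)
Add(Function('S')(O), Mul(-1, j)) = Add(Rational(39, 2), Mul(-1, 23768)) = Add(Rational(39, 2), -23768) = Rational(-47497, 2)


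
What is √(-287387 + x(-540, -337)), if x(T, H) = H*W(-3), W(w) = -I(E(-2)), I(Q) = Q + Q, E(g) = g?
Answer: I*√288735 ≈ 537.34*I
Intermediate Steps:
I(Q) = 2*Q
W(w) = 4 (W(w) = -2*(-2) = -1*(-4) = 4)
x(T, H) = 4*H (x(T, H) = H*4 = 4*H)
√(-287387 + x(-540, -337)) = √(-287387 + 4*(-337)) = √(-287387 - 1348) = √(-288735) = I*√288735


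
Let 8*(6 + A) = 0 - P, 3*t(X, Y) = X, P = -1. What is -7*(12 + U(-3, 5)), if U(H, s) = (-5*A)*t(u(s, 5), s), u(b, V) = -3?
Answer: 973/8 ≈ 121.63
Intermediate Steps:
t(X, Y) = X/3
A = -47/8 (A = -6 + (0 - 1*(-1))/8 = -6 + (0 + 1)/8 = -6 + (⅛)*1 = -6 + ⅛ = -47/8 ≈ -5.8750)
U(H, s) = -235/8 (U(H, s) = (-5*(-47/8))*((⅓)*(-3)) = (235/8)*(-1) = -235/8)
-7*(12 + U(-3, 5)) = -7*(12 - 235/8) = -7*(-139/8) = 973/8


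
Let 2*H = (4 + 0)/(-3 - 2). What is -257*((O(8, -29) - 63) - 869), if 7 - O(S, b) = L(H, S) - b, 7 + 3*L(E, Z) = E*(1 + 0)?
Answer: 3668161/15 ≈ 2.4454e+5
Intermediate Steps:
H = -2/5 (H = ((4 + 0)/(-3 - 2))/2 = (4/(-5))/2 = (4*(-1/5))/2 = (1/2)*(-4/5) = -2/5 ≈ -0.40000)
L(E, Z) = -7/3 + E/3 (L(E, Z) = -7/3 + (E*(1 + 0))/3 = -7/3 + (E*1)/3 = -7/3 + E/3)
O(S, b) = 142/15 + b (O(S, b) = 7 - ((-7/3 + (1/3)*(-2/5)) - b) = 7 - ((-7/3 - 2/15) - b) = 7 - (-37/15 - b) = 7 + (37/15 + b) = 142/15 + b)
-257*((O(8, -29) - 63) - 869) = -257*(((142/15 - 29) - 63) - 869) = -257*((-293/15 - 63) - 869) = -257*(-1238/15 - 869) = -257*(-14273/15) = 3668161/15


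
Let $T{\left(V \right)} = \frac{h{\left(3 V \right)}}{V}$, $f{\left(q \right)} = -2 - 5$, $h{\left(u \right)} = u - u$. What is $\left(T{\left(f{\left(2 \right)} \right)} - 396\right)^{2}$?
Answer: $156816$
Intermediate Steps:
$h{\left(u \right)} = 0$
$f{\left(q \right)} = -7$
$T{\left(V \right)} = 0$ ($T{\left(V \right)} = \frac{0}{V} = 0$)
$\left(T{\left(f{\left(2 \right)} \right)} - 396\right)^{2} = \left(0 - 396\right)^{2} = \left(-396\right)^{2} = 156816$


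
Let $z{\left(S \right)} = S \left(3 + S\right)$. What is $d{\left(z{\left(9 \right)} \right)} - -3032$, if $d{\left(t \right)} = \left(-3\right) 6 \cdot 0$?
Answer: $3032$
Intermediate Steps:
$d{\left(t \right)} = 0$ ($d{\left(t \right)} = \left(-18\right) 0 = 0$)
$d{\left(z{\left(9 \right)} \right)} - -3032 = 0 - -3032 = 0 + 3032 = 3032$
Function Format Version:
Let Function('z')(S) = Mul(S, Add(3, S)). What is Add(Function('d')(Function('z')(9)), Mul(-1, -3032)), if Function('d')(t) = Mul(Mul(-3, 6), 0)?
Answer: 3032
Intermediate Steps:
Function('d')(t) = 0 (Function('d')(t) = Mul(-18, 0) = 0)
Add(Function('d')(Function('z')(9)), Mul(-1, -3032)) = Add(0, Mul(-1, -3032)) = Add(0, 3032) = 3032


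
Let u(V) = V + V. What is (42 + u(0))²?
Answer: 1764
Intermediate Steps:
u(V) = 2*V
(42 + u(0))² = (42 + 2*0)² = (42 + 0)² = 42² = 1764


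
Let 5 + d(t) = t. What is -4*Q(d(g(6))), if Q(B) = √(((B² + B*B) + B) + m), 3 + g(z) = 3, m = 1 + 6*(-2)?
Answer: -4*√34 ≈ -23.324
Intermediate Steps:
m = -11 (m = 1 - 12 = -11)
g(z) = 0 (g(z) = -3 + 3 = 0)
d(t) = -5 + t
Q(B) = √(-11 + B + 2*B²) (Q(B) = √(((B² + B*B) + B) - 11) = √(((B² + B²) + B) - 11) = √((2*B² + B) - 11) = √((B + 2*B²) - 11) = √(-11 + B + 2*B²))
-4*Q(d(g(6))) = -4*√(-11 + (-5 + 0) + 2*(-5 + 0)²) = -4*√(-11 - 5 + 2*(-5)²) = -4*√(-11 - 5 + 2*25) = -4*√(-11 - 5 + 50) = -4*√34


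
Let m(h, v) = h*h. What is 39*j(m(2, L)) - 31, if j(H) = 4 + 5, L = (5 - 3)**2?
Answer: 320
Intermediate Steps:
L = 4 (L = 2**2 = 4)
m(h, v) = h**2
j(H) = 9
39*j(m(2, L)) - 31 = 39*9 - 31 = 351 - 31 = 320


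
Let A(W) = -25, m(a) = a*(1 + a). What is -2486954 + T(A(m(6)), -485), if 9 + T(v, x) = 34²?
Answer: -2485807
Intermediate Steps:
T(v, x) = 1147 (T(v, x) = -9 + 34² = -9 + 1156 = 1147)
-2486954 + T(A(m(6)), -485) = -2486954 + 1147 = -2485807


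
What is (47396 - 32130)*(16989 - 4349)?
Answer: 192962240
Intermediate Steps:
(47396 - 32130)*(16989 - 4349) = 15266*12640 = 192962240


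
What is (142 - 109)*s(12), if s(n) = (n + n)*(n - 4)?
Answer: 6336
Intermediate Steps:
s(n) = 2*n*(-4 + n) (s(n) = (2*n)*(-4 + n) = 2*n*(-4 + n))
(142 - 109)*s(12) = (142 - 109)*(2*12*(-4 + 12)) = 33*(2*12*8) = 33*192 = 6336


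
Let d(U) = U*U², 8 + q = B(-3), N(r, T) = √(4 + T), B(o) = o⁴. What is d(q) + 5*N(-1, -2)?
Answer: 389017 + 5*√2 ≈ 3.8902e+5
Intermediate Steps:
q = 73 (q = -8 + (-3)⁴ = -8 + 81 = 73)
d(U) = U³
d(q) + 5*N(-1, -2) = 73³ + 5*√(4 - 2) = 389017 + 5*√2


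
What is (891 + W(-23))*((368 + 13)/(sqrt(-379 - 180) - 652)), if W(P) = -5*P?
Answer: -249902472/425663 - 383286*I*sqrt(559)/425663 ≈ -587.09 - 21.289*I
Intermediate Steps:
(891 + W(-23))*((368 + 13)/(sqrt(-379 - 180) - 652)) = (891 - 5*(-23))*((368 + 13)/(sqrt(-379 - 180) - 652)) = (891 + 115)*(381/(sqrt(-559) - 652)) = 1006*(381/(I*sqrt(559) - 652)) = 1006*(381/(-652 + I*sqrt(559))) = 383286/(-652 + I*sqrt(559))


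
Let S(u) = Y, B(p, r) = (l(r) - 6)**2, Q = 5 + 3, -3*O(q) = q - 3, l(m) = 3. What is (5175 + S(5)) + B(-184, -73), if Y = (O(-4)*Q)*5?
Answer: 15832/3 ≈ 5277.3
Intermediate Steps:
O(q) = 1 - q/3 (O(q) = -(q - 3)/3 = -(-3 + q)/3 = 1 - q/3)
Q = 8
B(p, r) = 9 (B(p, r) = (3 - 6)**2 = (-3)**2 = 9)
Y = 280/3 (Y = ((1 - 1/3*(-4))*8)*5 = ((1 + 4/3)*8)*5 = ((7/3)*8)*5 = (56/3)*5 = 280/3 ≈ 93.333)
S(u) = 280/3
(5175 + S(5)) + B(-184, -73) = (5175 + 280/3) + 9 = 15805/3 + 9 = 15832/3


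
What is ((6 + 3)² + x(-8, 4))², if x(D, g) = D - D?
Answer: 6561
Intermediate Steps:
x(D, g) = 0
((6 + 3)² + x(-8, 4))² = ((6 + 3)² + 0)² = (9² + 0)² = (81 + 0)² = 81² = 6561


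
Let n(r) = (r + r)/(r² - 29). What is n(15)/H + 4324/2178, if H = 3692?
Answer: 782262527/394017624 ≈ 1.9853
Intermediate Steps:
n(r) = 2*r/(-29 + r²) (n(r) = (2*r)/(-29 + r²) = 2*r/(-29 + r²))
n(15)/H + 4324/2178 = (2*15/(-29 + 15²))/3692 + 4324/2178 = (2*15/(-29 + 225))*(1/3692) + 4324*(1/2178) = (2*15/196)*(1/3692) + 2162/1089 = (2*15*(1/196))*(1/3692) + 2162/1089 = (15/98)*(1/3692) + 2162/1089 = 15/361816 + 2162/1089 = 782262527/394017624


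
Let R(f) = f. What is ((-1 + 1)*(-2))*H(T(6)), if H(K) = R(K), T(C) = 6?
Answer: 0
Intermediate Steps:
H(K) = K
((-1 + 1)*(-2))*H(T(6)) = ((-1 + 1)*(-2))*6 = (0*(-2))*6 = 0*6 = 0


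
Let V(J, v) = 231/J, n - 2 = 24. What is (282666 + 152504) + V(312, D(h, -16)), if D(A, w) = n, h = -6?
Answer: 45257757/104 ≈ 4.3517e+5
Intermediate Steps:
n = 26 (n = 2 + 24 = 26)
D(A, w) = 26
(282666 + 152504) + V(312, D(h, -16)) = (282666 + 152504) + 231/312 = 435170 + 231*(1/312) = 435170 + 77/104 = 45257757/104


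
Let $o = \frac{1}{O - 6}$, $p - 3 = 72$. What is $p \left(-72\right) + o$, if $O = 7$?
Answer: $-5399$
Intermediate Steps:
$p = 75$ ($p = 3 + 72 = 75$)
$o = 1$ ($o = \frac{1}{7 - 6} = 1^{-1} = 1$)
$p \left(-72\right) + o = 75 \left(-72\right) + 1 = -5400 + 1 = -5399$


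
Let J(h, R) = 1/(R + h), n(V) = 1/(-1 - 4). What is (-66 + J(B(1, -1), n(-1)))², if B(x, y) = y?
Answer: 160801/36 ≈ 4466.7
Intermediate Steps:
n(V) = -⅕ (n(V) = 1/(-5) = -⅕)
(-66 + J(B(1, -1), n(-1)))² = (-66 + 1/(-⅕ - 1))² = (-66 + 1/(-6/5))² = (-66 - ⅚)² = (-401/6)² = 160801/36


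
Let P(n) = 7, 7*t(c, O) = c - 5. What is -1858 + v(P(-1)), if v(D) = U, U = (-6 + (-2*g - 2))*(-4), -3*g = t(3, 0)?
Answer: -38330/21 ≈ -1825.2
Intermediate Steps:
t(c, O) = -5/7 + c/7 (t(c, O) = (c - 5)/7 = (-5 + c)/7 = -5/7 + c/7)
g = 2/21 (g = -(-5/7 + (1/7)*3)/3 = -(-5/7 + 3/7)/3 = -1/3*(-2/7) = 2/21 ≈ 0.095238)
U = 688/21 (U = (-6 + (-2*2/21 - 2))*(-4) = (-6 + (-4/21 - 2))*(-4) = (-6 - 46/21)*(-4) = -172/21*(-4) = 688/21 ≈ 32.762)
v(D) = 688/21
-1858 + v(P(-1)) = -1858 + 688/21 = -38330/21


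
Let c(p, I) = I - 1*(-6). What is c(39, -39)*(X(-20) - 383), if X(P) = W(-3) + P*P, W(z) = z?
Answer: -462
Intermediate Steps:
c(p, I) = 6 + I (c(p, I) = I + 6 = 6 + I)
X(P) = -3 + P² (X(P) = -3 + P*P = -3 + P²)
c(39, -39)*(X(-20) - 383) = (6 - 39)*((-3 + (-20)²) - 383) = -33*((-3 + 400) - 383) = -33*(397 - 383) = -33*14 = -462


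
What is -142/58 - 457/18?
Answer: -14531/522 ≈ -27.837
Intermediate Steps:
-142/58 - 457/18 = -142*1/58 - 457*1/18 = -71/29 - 457/18 = -14531/522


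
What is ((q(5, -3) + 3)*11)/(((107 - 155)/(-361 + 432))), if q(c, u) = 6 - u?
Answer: -781/4 ≈ -195.25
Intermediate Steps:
((q(5, -3) + 3)*11)/(((107 - 155)/(-361 + 432))) = (((6 - 1*(-3)) + 3)*11)/(((107 - 155)/(-361 + 432))) = (((6 + 3) + 3)*11)/((-48/71)) = ((9 + 3)*11)/((-48*1/71)) = (12*11)/(-48/71) = 132*(-71/48) = -781/4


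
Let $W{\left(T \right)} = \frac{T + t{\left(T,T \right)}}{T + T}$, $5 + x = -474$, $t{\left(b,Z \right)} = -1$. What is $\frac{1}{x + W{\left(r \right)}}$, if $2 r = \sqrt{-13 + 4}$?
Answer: $- \frac{17226}{8242645} - \frac{12 i}{8242645} \approx -0.0020899 - 1.4558 \cdot 10^{-6} i$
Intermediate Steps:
$x = -479$ ($x = -5 - 474 = -479$)
$r = \frac{3 i}{2}$ ($r = \frac{\sqrt{-13 + 4}}{2} = \frac{\sqrt{-9}}{2} = \frac{3 i}{2} \approx 1.5 i$)
$W{\left(T \right)} = \frac{-1 + T}{2 T}$ ($W{\left(T \right)} = \frac{T - 1}{T + T} = \frac{-1 + T}{2 T}$)
$\frac{1}{x + W{\left(r \right)}} = \frac{1}{-479 + \frac{-1 + \frac{3 i}{2}}{2 \frac{3 i}{2}}} = \frac{1}{-479 + \frac{- \frac{2 i}{3} \left(-1 + \frac{3 i}{2}\right)}{2}} = \frac{1}{-479 - \frac{i \left(-1 + \frac{3 i}{2}\right)}{3}}$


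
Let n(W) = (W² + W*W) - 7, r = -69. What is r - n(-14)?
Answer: -454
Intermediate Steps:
n(W) = -7 + 2*W² (n(W) = (W² + W²) - 7 = 2*W² - 7 = -7 + 2*W²)
r - n(-14) = -69 - (-7 + 2*(-14)²) = -69 - (-7 + 2*196) = -69 - (-7 + 392) = -69 - 1*385 = -69 - 385 = -454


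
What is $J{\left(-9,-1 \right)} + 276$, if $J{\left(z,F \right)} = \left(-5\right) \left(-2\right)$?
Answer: $286$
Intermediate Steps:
$J{\left(z,F \right)} = 10$
$J{\left(-9,-1 \right)} + 276 = 10 + 276 = 286$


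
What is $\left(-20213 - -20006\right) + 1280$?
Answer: $1073$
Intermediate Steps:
$\left(-20213 - -20006\right) + 1280 = \left(-20213 + 20006\right) + 1280 = -207 + 1280 = 1073$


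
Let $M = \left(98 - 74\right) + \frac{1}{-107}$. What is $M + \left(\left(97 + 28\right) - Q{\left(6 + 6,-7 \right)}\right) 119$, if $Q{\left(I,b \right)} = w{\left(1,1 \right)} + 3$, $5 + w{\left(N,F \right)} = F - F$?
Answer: $\frac{1619658}{107} \approx 15137.0$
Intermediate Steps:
$w{\left(N,F \right)} = -5$ ($w{\left(N,F \right)} = -5 + \left(F - F\right) = -5 + 0 = -5$)
$M = \frac{2567}{107}$ ($M = 24 - \frac{1}{107} = \frac{2567}{107} \approx 23.991$)
$Q{\left(I,b \right)} = -2$ ($Q{\left(I,b \right)} = -5 + 3 = -2$)
$M + \left(\left(97 + 28\right) - Q{\left(6 + 6,-7 \right)}\right) 119 = \frac{2567}{107} + \left(\left(97 + 28\right) - -2\right) 119 = \frac{2567}{107} + \left(125 + 2\right) 119 = \frac{2567}{107} + 127 \cdot 119 = \frac{2567}{107} + 15113 = \frac{1619658}{107}$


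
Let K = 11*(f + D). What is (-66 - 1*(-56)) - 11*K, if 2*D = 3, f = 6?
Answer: -1835/2 ≈ -917.50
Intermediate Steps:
D = 3/2 (D = (1/2)*3 = 3/2 ≈ 1.5000)
K = 165/2 (K = 11*(6 + 3/2) = 11*(15/2) = 165/2 ≈ 82.500)
(-66 - 1*(-56)) - 11*K = (-66 - 1*(-56)) - 11*165/2 = (-66 + 56) - 1815/2 = -10 - 1815/2 = -1835/2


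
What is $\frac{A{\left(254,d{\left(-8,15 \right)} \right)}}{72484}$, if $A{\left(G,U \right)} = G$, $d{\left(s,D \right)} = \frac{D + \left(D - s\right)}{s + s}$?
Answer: $\frac{127}{36242} \approx 0.0035042$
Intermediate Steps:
$d{\left(s,D \right)} = \frac{- s + 2 D}{2 s}$
$\frac{A{\left(254,d{\left(-8,15 \right)} \right)}}{72484} = \frac{254}{72484} = 254 \cdot \frac{1}{72484} = \frac{127}{36242}$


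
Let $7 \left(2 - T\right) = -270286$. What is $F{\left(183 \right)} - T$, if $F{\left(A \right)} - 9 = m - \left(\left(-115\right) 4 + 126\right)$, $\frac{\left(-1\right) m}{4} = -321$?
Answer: $- \frac{258911}{7} \approx -36987.0$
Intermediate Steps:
$m = 1284$ ($m = \left(-4\right) \left(-321\right) = 1284$)
$T = \frac{270300}{7}$ ($T = 2 - - \frac{270286}{7} = 2 + \frac{270286}{7} = \frac{270300}{7} \approx 38614.0$)
$F{\left(A \right)} = 1627$ ($F{\left(A \right)} = 9 + \left(1284 - \left(\left(-115\right) 4 + 126\right)\right) = 9 + \left(1284 - \left(-460 + 126\right)\right) = 9 + \left(1284 - -334\right) = 9 + \left(1284 + 334\right) = 9 + 1618 = 1627$)
$F{\left(183 \right)} - T = 1627 - \frac{270300}{7} = - \frac{258911}{7}$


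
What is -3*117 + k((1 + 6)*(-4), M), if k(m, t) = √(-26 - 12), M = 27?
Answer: -351 + I*√38 ≈ -351.0 + 6.1644*I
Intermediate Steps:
k(m, t) = I*√38 (k(m, t) = √(-38) = I*√38)
-3*117 + k((1 + 6)*(-4), M) = -3*117 + I*√38 = -351 + I*√38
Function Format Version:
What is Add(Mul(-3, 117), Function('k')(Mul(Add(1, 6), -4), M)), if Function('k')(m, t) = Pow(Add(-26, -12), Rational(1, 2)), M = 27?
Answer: Add(-351, Mul(I, Pow(38, Rational(1, 2)))) ≈ Add(-351.00, Mul(6.1644, I))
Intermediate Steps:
Function('k')(m, t) = Mul(I, Pow(38, Rational(1, 2))) (Function('k')(m, t) = Pow(-38, Rational(1, 2)) = Mul(I, Pow(38, Rational(1, 2))))
Add(Mul(-3, 117), Function('k')(Mul(Add(1, 6), -4), M)) = Add(Mul(-3, 117), Mul(I, Pow(38, Rational(1, 2)))) = Add(-351, Mul(I, Pow(38, Rational(1, 2))))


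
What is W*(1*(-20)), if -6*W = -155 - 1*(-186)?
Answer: 310/3 ≈ 103.33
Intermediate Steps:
W = -31/6 (W = -(-155 - 1*(-186))/6 = -(-155 + 186)/6 = -1/6*31 = -31/6 ≈ -5.1667)
W*(1*(-20)) = -31*(-20)/6 = -31/6*(-20) = 310/3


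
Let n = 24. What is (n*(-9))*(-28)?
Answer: 6048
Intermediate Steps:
(n*(-9))*(-28) = (24*(-9))*(-28) = -216*(-28) = 6048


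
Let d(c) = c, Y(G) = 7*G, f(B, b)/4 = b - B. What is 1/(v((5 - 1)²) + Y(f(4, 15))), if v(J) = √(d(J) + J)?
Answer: 77/23708 - √2/23708 ≈ 0.0031882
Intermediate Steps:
f(B, b) = -4*B + 4*b (f(B, b) = 4*(b - B) = -4*B + 4*b)
v(J) = √2*√J (v(J) = √(J + J) = √(2*J) = √2*√J)
1/(v((5 - 1)²) + Y(f(4, 15))) = 1/(√2*√((5 - 1)²) + 7*(-4*4 + 4*15)) = 1/(√2*√(4²) + 7*(-16 + 60)) = 1/(√2*√16 + 7*44) = 1/(√2*4 + 308) = 1/(4*√2 + 308) = 1/(308 + 4*√2)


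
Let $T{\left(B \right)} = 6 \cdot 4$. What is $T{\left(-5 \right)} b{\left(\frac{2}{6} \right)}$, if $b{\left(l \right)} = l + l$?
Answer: $16$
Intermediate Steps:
$b{\left(l \right)} = 2 l$
$T{\left(B \right)} = 24$
$T{\left(-5 \right)} b{\left(\frac{2}{6} \right)} = 24 \cdot 2 \cdot \frac{2}{6} = 24 \cdot 2 \cdot 2 \cdot \frac{1}{6} = 24 \cdot 2 \cdot \frac{1}{3} = 24 \cdot \frac{2}{3} = 16$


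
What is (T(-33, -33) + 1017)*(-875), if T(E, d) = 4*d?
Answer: -774375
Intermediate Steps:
(T(-33, -33) + 1017)*(-875) = (4*(-33) + 1017)*(-875) = (-132 + 1017)*(-875) = 885*(-875) = -774375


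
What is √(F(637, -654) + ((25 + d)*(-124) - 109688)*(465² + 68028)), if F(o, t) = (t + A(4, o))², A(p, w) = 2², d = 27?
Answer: 2*I*√8252895977 ≈ 1.8169e+5*I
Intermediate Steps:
A(p, w) = 4
F(o, t) = (4 + t)² (F(o, t) = (t + 4)² = (4 + t)²)
√(F(637, -654) + ((25 + d)*(-124) - 109688)*(465² + 68028)) = √((4 - 654)² + ((25 + 27)*(-124) - 109688)*(465² + 68028)) = √((-650)² + (52*(-124) - 109688)*(216225 + 68028)) = √(422500 + (-6448 - 109688)*284253) = √(422500 - 116136*284253) = √(422500 - 33012006408) = √(-33011583908) = 2*I*√8252895977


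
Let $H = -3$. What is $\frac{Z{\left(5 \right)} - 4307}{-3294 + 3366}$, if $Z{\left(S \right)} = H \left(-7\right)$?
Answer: $- \frac{2143}{36} \approx -59.528$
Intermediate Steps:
$Z{\left(S \right)} = 21$ ($Z{\left(S \right)} = \left(-3\right) \left(-7\right) = 21$)
$\frac{Z{\left(5 \right)} - 4307}{-3294 + 3366} = \frac{21 - 4307}{-3294 + 3366} = - \frac{4286}{72} = \left(-4286\right) \frac{1}{72} = - \frac{2143}{36}$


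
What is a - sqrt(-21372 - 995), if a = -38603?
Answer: -38603 - I*sqrt(22367) ≈ -38603.0 - 149.56*I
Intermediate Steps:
a - sqrt(-21372 - 995) = -38603 - sqrt(-21372 - 995) = -38603 - sqrt(-22367) = -38603 - I*sqrt(22367)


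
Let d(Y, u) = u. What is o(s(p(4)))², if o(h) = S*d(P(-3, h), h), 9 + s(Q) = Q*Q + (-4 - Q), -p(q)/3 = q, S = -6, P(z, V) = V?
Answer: 736164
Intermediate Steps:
p(q) = -3*q
s(Q) = -13 + Q² - Q (s(Q) = -9 + (Q*Q + (-4 - Q)) = -9 + (Q² + (-4 - Q)) = -9 + (-4 + Q² - Q) = -13 + Q² - Q)
o(h) = -6*h
o(s(p(4)))² = (-6*(-13 + (-3*4)² - (-3)*4))² = (-6*(-13 + (-12)² - 1*(-12)))² = (-6*(-13 + 144 + 12))² = (-6*143)² = (-858)² = 736164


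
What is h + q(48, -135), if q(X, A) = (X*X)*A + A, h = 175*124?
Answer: -289475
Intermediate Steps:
h = 21700
q(X, A) = A + A*X² (q(X, A) = X²*A + A = A*X² + A = A + A*X²)
h + q(48, -135) = 21700 - 135*(1 + 48²) = 21700 - 135*(1 + 2304) = 21700 - 135*2305 = 21700 - 311175 = -289475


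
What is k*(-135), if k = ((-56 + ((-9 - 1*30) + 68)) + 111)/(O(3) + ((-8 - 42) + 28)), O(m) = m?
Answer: 11340/19 ≈ 596.84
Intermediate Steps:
k = -84/19 (k = ((-56 + ((-9 - 1*30) + 68)) + 111)/(3 + ((-8 - 42) + 28)) = ((-56 + ((-9 - 30) + 68)) + 111)/(3 + (-50 + 28)) = ((-56 + (-39 + 68)) + 111)/(3 - 22) = ((-56 + 29) + 111)/(-19) = (-27 + 111)*(-1/19) = 84*(-1/19) = -84/19 ≈ -4.4211)
k*(-135) = -84/19*(-135) = 11340/19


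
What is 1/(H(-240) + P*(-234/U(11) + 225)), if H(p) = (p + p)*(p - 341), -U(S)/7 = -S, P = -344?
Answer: 77/15594456 ≈ 4.9377e-6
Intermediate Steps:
U(S) = 7*S (U(S) = -(-7)*S = 7*S)
H(p) = 2*p*(-341 + p) (H(p) = (2*p)*(-341 + p) = 2*p*(-341 + p))
1/(H(-240) + P*(-234/U(11) + 225)) = 1/(2*(-240)*(-341 - 240) - 344*(-234/(7*11) + 225)) = 1/(2*(-240)*(-581) - 344*(-234/77 + 225)) = 1/(278880 - 344*(-234*1/77 + 225)) = 1/(278880 - 344*(-234/77 + 225)) = 1/(278880 - 344*17091/77) = 1/(278880 - 5879304/77) = 1/(15594456/77) = 77/15594456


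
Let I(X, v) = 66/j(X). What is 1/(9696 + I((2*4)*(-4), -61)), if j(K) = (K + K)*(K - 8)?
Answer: 1280/12410913 ≈ 0.00010314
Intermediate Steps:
j(K) = 2*K*(-8 + K) (j(K) = (2*K)*(-8 + K) = 2*K*(-8 + K))
I(X, v) = 33/(X*(-8 + X)) (I(X, v) = 66/((2*X*(-8 + X))) = 66*(1/(2*X*(-8 + X))) = 33/(X*(-8 + X)))
1/(9696 + I((2*4)*(-4), -61)) = 1/(9696 + 33/((((2*4)*(-4)))*(-8 + (2*4)*(-4)))) = 1/(9696 + 33/(((8*(-4)))*(-8 + 8*(-4)))) = 1/(9696 + 33/(-32*(-8 - 32))) = 1/(9696 + 33*(-1/32)/(-40)) = 1/(9696 + 33*(-1/32)*(-1/40)) = 1/(9696 + 33/1280) = 1/(12410913/1280) = 1280/12410913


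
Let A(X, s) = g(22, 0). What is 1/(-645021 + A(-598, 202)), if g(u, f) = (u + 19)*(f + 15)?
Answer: -1/644406 ≈ -1.5518e-6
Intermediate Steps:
g(u, f) = (15 + f)*(19 + u) (g(u, f) = (19 + u)*(15 + f) = (15 + f)*(19 + u))
A(X, s) = 615 (A(X, s) = 285 + 15*22 + 19*0 + 0*22 = 285 + 330 + 0 + 0 = 615)
1/(-645021 + A(-598, 202)) = 1/(-645021 + 615) = 1/(-644406) = -1/644406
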